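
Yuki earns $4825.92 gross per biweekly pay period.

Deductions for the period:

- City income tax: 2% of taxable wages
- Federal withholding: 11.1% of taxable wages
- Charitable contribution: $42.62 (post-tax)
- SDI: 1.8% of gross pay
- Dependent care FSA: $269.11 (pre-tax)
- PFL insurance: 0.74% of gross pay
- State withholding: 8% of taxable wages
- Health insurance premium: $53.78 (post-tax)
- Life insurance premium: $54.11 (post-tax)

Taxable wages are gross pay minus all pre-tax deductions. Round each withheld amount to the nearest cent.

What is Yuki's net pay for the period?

$3322.23

Dependent care FSA: $269.11
Taxable wages = $4825.92 − $269.11 = $4556.81
State withholding: $4556.81 × 0.08 = $364.54
City income tax: $4556.81 × 0.02 = $91.14
Federal withholding: $4556.81 × 0.111 = $505.81
PFL insurance: $4825.92 × 0.0074 = $35.71
SDI: $4825.92 × 0.018 = $86.87
Life insurance premium: $54.11
Charitable contribution: $42.62
Health insurance premium: $53.78
Total deductions = $269.11 + $364.54 + $91.14 + $505.81 + $35.71 + $86.87 + $54.11 + $42.62 + $53.78 = $1503.69
Net pay = $4825.92 − $1503.69 = $3322.23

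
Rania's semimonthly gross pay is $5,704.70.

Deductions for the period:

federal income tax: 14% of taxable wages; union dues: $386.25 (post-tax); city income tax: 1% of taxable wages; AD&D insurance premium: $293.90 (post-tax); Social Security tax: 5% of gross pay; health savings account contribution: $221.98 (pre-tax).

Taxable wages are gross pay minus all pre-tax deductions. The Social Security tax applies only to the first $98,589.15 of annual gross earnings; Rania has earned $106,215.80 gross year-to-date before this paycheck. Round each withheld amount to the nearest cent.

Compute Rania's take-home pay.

$3,980.16

Health savings account contribution: $221.98
Taxable wages = $5,704.70 − $221.98 = $5,482.72
Federal income tax: $5,482.72 × 0.14 = $767.58
City income tax: $5,482.72 × 0.01 = $54.83
Social Security tax: annual cap $98,589.15 already reached (YTD $106,215.80), so $0.00
AD&D insurance premium: $293.90
Union dues: $386.25
Total deductions = $221.98 + $767.58 + $54.83 + $0.00 + $293.90 + $386.25 = $1,724.54
Net pay = $5,704.70 − $1,724.54 = $3,980.16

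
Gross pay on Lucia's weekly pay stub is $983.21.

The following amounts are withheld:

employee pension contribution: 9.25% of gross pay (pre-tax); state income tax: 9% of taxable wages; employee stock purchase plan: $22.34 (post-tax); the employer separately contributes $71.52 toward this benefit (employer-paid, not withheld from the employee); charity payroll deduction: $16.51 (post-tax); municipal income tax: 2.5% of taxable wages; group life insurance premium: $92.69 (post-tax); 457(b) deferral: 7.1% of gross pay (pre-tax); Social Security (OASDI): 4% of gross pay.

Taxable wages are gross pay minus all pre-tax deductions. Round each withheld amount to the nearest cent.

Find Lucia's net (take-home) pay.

Employee pension contribution: $983.21 × 0.0925 = $90.95
457(b) deferral: $983.21 × 0.071 = $69.81
Pre-tax total = $90.95 + $69.81 = $160.76
Taxable wages = $983.21 − $160.76 = $822.45
Municipal income tax: $822.45 × 0.025 = $20.56
State income tax: $822.45 × 0.09 = $74.02
Social Security (OASDI): $983.21 × 0.04 = $39.33
Charity payroll deduction: $16.51
Group life insurance premium: $92.69
Employee stock purchase plan: $22.34
(Employer's $71.52 toward employee stock purchase plan is not withheld from the employee.)
Total deductions = $90.95 + $69.81 + $20.56 + $74.02 + $39.33 + $16.51 + $92.69 + $22.34 = $426.21
Net pay = $983.21 − $426.21 = $557.00

$557.00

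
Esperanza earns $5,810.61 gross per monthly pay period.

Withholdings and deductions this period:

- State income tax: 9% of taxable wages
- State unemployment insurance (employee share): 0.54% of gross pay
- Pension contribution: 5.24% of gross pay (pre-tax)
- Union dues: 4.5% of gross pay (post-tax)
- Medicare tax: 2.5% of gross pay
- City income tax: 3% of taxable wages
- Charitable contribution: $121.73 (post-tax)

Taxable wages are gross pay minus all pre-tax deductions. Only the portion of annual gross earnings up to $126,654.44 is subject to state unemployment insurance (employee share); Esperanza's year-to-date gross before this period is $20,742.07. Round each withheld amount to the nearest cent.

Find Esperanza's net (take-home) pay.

Pension contribution: $5,810.61 × 0.0524 = $304.48
Taxable wages = $5,810.61 − $304.48 = $5,506.13
City income tax: $5,506.13 × 0.03 = $165.18
State income tax: $5,506.13 × 0.09 = $495.55
Medicare tax: $5,810.61 × 0.025 = $145.27
State unemployment insurance (employee share): cap not yet reached, full $5,810.61 is subject → $5,810.61 × 0.0054 = $31.38
Charitable contribution: $121.73
Union dues: $5,810.61 × 0.045 = $261.48
Total deductions = $304.48 + $165.18 + $495.55 + $145.27 + $31.38 + $121.73 + $261.48 = $1,525.07
Net pay = $5,810.61 − $1,525.07 = $4,285.54

$4,285.54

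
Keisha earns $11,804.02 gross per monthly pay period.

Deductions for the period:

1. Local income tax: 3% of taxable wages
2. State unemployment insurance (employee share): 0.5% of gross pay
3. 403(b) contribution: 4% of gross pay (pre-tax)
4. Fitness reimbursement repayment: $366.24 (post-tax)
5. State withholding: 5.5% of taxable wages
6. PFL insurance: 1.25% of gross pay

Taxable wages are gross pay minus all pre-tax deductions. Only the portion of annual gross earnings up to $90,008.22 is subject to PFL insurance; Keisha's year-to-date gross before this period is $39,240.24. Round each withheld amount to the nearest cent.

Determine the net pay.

$9,795.84

403(b) contribution: $11,804.02 × 0.04 = $472.16
Taxable wages = $11,804.02 − $472.16 = $11,331.86
Local income tax: $11,331.86 × 0.03 = $339.96
State withholding: $11,331.86 × 0.055 = $623.25
State unemployment insurance (employee share): $11,804.02 × 0.005 = $59.02
PFL insurance: cap not yet reached, full $11,804.02 is subject → $11,804.02 × 0.0125 = $147.55
Fitness reimbursement repayment: $366.24
Total deductions = $472.16 + $339.96 + $623.25 + $59.02 + $147.55 + $366.24 = $2,008.18
Net pay = $11,804.02 − $2,008.18 = $9,795.84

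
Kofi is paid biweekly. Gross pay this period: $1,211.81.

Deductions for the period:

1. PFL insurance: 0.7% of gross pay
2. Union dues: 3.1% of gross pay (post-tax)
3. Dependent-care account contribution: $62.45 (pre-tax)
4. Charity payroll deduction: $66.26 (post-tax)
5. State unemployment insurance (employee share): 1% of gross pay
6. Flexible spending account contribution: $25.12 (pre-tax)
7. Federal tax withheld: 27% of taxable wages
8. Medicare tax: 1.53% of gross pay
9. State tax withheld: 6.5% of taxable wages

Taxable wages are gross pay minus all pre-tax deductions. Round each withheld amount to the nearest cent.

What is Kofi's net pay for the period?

Flexible spending account contribution: $25.12
Dependent-care account contribution: $62.45
Pre-tax total = $25.12 + $62.45 = $87.57
Taxable wages = $1,211.81 − $87.57 = $1,124.24
State tax withheld: $1,124.24 × 0.065 = $73.08
Federal tax withheld: $1,124.24 × 0.27 = $303.54
Medicare tax: $1,211.81 × 0.0153 = $18.54
State unemployment insurance (employee share): $1,211.81 × 0.01 = $12.12
PFL insurance: $1,211.81 × 0.007 = $8.48
Charity payroll deduction: $66.26
Union dues: $1,211.81 × 0.031 = $37.57
Total deductions = $25.12 + $62.45 + $73.08 + $303.54 + $18.54 + $12.12 + $8.48 + $66.26 + $37.57 = $607.16
Net pay = $1,211.81 − $607.16 = $604.65

$604.65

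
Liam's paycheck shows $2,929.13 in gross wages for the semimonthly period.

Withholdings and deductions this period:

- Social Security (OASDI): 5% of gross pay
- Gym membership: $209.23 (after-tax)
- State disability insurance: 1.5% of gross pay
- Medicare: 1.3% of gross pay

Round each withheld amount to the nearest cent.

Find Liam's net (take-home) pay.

State disability insurance: $2,929.13 × 0.015 = $43.94
Medicare: $2,929.13 × 0.013 = $38.08
Social Security (OASDI): $2,929.13 × 0.05 = $146.46
Gym membership: $209.23
Total deductions = $43.94 + $38.08 + $146.46 + $209.23 = $437.71
Net pay = $2,929.13 − $437.71 = $2,491.42

$2,491.42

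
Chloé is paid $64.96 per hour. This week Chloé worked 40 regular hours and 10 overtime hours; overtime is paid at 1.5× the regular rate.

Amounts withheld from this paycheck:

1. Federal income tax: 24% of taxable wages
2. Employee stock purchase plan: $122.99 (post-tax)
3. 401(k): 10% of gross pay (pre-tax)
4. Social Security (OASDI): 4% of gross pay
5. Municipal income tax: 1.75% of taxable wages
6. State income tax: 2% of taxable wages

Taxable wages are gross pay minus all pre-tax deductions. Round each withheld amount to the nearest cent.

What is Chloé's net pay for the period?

$2057.32

Regular pay: 40 × $64.96 = $2598.40
Overtime pay: 10 × $64.96 × 1.5 = $974.40
Gross pay = $2598.40 + $974.40 = $3572.80
401(k): $3572.80 × 0.1 = $357.28
Taxable wages = $3572.80 − $357.28 = $3215.52
Federal income tax: $3215.52 × 0.24 = $771.72
Municipal income tax: $3215.52 × 0.0175 = $56.27
State income tax: $3215.52 × 0.02 = $64.31
Social Security (OASDI): $3572.80 × 0.04 = $142.91
Employee stock purchase plan: $122.99
Total deductions = $357.28 + $771.72 + $56.27 + $64.31 + $142.91 + $122.99 = $1515.48
Net pay = $3572.80 − $1515.48 = $2057.32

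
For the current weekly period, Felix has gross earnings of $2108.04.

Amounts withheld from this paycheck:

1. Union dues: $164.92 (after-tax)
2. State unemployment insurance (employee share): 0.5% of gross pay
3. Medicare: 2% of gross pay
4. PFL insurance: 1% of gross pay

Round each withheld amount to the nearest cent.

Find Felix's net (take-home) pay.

Medicare: $2108.04 × 0.02 = $42.16
PFL insurance: $2108.04 × 0.01 = $21.08
State unemployment insurance (employee share): $2108.04 × 0.005 = $10.54
Union dues: $164.92
Total deductions = $42.16 + $21.08 + $10.54 + $164.92 = $238.70
Net pay = $2108.04 − $238.70 = $1869.34

$1869.34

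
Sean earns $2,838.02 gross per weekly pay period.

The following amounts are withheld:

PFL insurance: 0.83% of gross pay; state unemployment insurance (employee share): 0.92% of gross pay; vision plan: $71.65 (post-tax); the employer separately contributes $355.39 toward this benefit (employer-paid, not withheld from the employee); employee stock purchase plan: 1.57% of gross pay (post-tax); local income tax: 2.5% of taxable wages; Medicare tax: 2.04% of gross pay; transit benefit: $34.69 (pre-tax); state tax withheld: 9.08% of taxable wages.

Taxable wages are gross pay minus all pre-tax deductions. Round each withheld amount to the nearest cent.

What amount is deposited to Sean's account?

Transit benefit: $34.69
Taxable wages = $2,838.02 − $34.69 = $2,803.33
Local income tax: $2,803.33 × 0.025 = $70.08
State tax withheld: $2,803.33 × 0.0908 = $254.54
Medicare tax: $2,838.02 × 0.0204 = $57.90
PFL insurance: $2,838.02 × 0.0083 = $23.56
State unemployment insurance (employee share): $2,838.02 × 0.0092 = $26.11
Employee stock purchase plan: $2,838.02 × 0.0157 = $44.56
Vision plan: $71.65
(Employer's $355.39 toward vision plan is not withheld from the employee.)
Total deductions = $34.69 + $70.08 + $254.54 + $57.90 + $23.56 + $26.11 + $44.56 + $71.65 = $583.09
Net pay = $2,838.02 − $583.09 = $2,254.93

$2,254.93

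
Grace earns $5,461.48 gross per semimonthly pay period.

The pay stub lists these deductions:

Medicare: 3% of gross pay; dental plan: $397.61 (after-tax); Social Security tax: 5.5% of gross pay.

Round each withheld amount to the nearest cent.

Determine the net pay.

Medicare: $5,461.48 × 0.03 = $163.84
Social Security tax: $5,461.48 × 0.055 = $300.38
Dental plan: $397.61
Total deductions = $163.84 + $300.38 + $397.61 = $861.83
Net pay = $5,461.48 − $861.83 = $4,599.65

$4,599.65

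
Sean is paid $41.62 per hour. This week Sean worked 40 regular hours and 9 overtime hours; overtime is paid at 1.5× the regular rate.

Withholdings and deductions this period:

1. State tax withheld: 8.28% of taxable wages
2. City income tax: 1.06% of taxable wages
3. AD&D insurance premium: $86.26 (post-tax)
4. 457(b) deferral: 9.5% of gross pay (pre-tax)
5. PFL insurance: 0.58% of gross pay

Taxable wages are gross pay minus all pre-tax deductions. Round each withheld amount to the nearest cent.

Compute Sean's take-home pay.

$1727.76

Regular pay: 40 × $41.62 = $1664.80
Overtime pay: 9 × $41.62 × 1.5 = $561.87
Gross pay = $1664.80 + $561.87 = $2226.67
457(b) deferral: $2226.67 × 0.095 = $211.53
Taxable wages = $2226.67 − $211.53 = $2015.14
State tax withheld: $2015.14 × 0.0828 = $166.85
City income tax: $2015.14 × 0.0106 = $21.36
PFL insurance: $2226.67 × 0.0058 = $12.91
AD&D insurance premium: $86.26
Total deductions = $211.53 + $166.85 + $21.36 + $12.91 + $86.26 = $498.91
Net pay = $2226.67 − $498.91 = $1727.76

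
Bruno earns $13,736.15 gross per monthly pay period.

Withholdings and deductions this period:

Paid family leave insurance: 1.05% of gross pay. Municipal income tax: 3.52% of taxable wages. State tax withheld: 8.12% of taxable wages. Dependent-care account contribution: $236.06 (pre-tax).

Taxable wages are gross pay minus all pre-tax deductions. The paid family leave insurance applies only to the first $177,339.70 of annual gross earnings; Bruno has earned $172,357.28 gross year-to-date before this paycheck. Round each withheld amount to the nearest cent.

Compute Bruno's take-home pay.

Dependent-care account contribution: $236.06
Taxable wages = $13,736.15 − $236.06 = $13,500.09
State tax withheld: $13,500.09 × 0.0812 = $1,096.21
Municipal income tax: $13,500.09 × 0.0352 = $475.20
Paid family leave insurance: only $177,339.70 − $172,357.28 = $4,982.42 of this check is subject → $4,982.42 × 0.0105 = $52.32
Total deductions = $236.06 + $1,096.21 + $475.20 + $52.32 = $1,859.79
Net pay = $13,736.15 − $1,859.79 = $11,876.36

$11,876.36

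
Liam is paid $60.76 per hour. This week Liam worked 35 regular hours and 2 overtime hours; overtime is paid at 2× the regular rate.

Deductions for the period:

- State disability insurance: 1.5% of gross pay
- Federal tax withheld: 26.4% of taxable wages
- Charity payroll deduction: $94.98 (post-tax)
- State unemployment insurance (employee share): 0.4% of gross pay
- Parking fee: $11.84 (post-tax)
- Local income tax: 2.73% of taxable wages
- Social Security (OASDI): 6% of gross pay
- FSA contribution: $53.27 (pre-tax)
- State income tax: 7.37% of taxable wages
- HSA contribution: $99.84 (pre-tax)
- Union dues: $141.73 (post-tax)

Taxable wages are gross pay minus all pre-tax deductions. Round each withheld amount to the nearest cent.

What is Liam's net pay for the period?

Regular pay: 35 × $60.76 = $2,126.60
Overtime pay: 2 × $60.76 × 2 = $243.04
Gross pay = $2,126.60 + $243.04 = $2,369.64
HSA contribution: $99.84
FSA contribution: $53.27
Pre-tax total = $99.84 + $53.27 = $153.11
Taxable wages = $2,369.64 − $153.11 = $2,216.53
State income tax: $2,216.53 × 0.0737 = $163.36
Federal tax withheld: $2,216.53 × 0.264 = $585.16
Local income tax: $2,216.53 × 0.0273 = $60.51
State disability insurance: $2,369.64 × 0.015 = $35.54
State unemployment insurance (employee share): $2,369.64 × 0.004 = $9.48
Social Security (OASDI): $2,369.64 × 0.06 = $142.18
Union dues: $141.73
Charity payroll deduction: $94.98
Parking fee: $11.84
Total deductions = $99.84 + $53.27 + $163.36 + $585.16 + $60.51 + $35.54 + $9.48 + $142.18 + $141.73 + $94.98 + $11.84 = $1,397.89
Net pay = $2,369.64 − $1,397.89 = $971.75

$971.75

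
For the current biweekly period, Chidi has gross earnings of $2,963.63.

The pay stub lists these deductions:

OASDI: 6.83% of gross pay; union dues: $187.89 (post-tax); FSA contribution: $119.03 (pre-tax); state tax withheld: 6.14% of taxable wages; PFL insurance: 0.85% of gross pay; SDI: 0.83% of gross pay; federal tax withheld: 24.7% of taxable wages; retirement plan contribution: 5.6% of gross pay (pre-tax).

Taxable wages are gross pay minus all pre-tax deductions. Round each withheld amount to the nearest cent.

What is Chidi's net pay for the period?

FSA contribution: $119.03
Retirement plan contribution: $2,963.63 × 0.056 = $165.96
Pre-tax total = $119.03 + $165.96 = $284.99
Taxable wages = $2,963.63 − $284.99 = $2,678.64
Federal tax withheld: $2,678.64 × 0.247 = $661.62
State tax withheld: $2,678.64 × 0.0614 = $164.47
SDI: $2,963.63 × 0.0083 = $24.60
OASDI: $2,963.63 × 0.0683 = $202.42
PFL insurance: $2,963.63 × 0.0085 = $25.19
Union dues: $187.89
Total deductions = $119.03 + $165.96 + $661.62 + $164.47 + $24.60 + $202.42 + $25.19 + $187.89 = $1,551.18
Net pay = $2,963.63 − $1,551.18 = $1,412.45

$1,412.45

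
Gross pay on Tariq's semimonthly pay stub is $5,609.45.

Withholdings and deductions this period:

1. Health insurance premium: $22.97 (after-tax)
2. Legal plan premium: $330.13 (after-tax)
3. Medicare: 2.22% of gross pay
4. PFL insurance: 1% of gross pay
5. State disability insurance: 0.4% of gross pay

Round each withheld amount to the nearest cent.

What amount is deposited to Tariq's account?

$5,053.29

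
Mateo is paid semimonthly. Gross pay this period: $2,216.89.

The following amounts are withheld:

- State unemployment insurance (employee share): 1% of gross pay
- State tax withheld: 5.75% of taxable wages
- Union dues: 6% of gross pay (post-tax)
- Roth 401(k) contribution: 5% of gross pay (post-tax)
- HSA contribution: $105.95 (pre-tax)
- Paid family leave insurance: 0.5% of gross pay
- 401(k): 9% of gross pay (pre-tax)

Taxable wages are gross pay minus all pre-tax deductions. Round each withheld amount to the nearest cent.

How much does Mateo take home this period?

$1,524.41

401(k): $2,216.89 × 0.09 = $199.52
HSA contribution: $105.95
Pre-tax total = $199.52 + $105.95 = $305.47
Taxable wages = $2,216.89 − $305.47 = $1,911.42
State tax withheld: $1,911.42 × 0.0575 = $109.91
Paid family leave insurance: $2,216.89 × 0.005 = $11.08
State unemployment insurance (employee share): $2,216.89 × 0.01 = $22.17
Union dues: $2,216.89 × 0.06 = $133.01
Roth 401(k) contribution: $2,216.89 × 0.05 = $110.84
Total deductions = $199.52 + $105.95 + $109.91 + $11.08 + $22.17 + $133.01 + $110.84 = $692.48
Net pay = $2,216.89 − $692.48 = $1,524.41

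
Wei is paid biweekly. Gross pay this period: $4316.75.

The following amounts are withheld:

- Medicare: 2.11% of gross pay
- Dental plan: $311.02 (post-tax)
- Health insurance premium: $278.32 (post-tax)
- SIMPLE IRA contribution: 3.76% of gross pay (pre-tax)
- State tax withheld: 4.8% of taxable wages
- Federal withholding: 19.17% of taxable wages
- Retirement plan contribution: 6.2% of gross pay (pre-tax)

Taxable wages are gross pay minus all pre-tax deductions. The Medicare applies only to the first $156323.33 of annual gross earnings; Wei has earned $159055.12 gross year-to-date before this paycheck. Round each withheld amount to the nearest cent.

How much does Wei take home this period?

$2365.79

SIMPLE IRA contribution: $4316.75 × 0.0376 = $162.31
Retirement plan contribution: $4316.75 × 0.062 = $267.64
Pre-tax total = $162.31 + $267.64 = $429.95
Taxable wages = $4316.75 − $429.95 = $3886.80
Federal withholding: $3886.80 × 0.1917 = $745.10
State tax withheld: $3886.80 × 0.048 = $186.57
Medicare: annual cap $156323.33 already reached (YTD $159055.12), so $0.00
Dental plan: $311.02
Health insurance premium: $278.32
Total deductions = $162.31 + $267.64 + $745.10 + $186.57 + $0.00 + $311.02 + $278.32 = $1950.96
Net pay = $4316.75 − $1950.96 = $2365.79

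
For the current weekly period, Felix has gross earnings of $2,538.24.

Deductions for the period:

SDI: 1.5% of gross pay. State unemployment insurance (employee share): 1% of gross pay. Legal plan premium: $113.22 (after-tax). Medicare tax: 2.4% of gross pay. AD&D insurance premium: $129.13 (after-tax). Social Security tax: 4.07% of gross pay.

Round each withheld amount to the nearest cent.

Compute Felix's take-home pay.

Social Security tax: $2,538.24 × 0.0407 = $103.31
SDI: $2,538.24 × 0.015 = $38.07
Medicare tax: $2,538.24 × 0.024 = $60.92
State unemployment insurance (employee share): $2,538.24 × 0.01 = $25.38
AD&D insurance premium: $129.13
Legal plan premium: $113.22
Total deductions = $103.31 + $38.07 + $60.92 + $25.38 + $129.13 + $113.22 = $470.03
Net pay = $2,538.24 − $470.03 = $2,068.21

$2,068.21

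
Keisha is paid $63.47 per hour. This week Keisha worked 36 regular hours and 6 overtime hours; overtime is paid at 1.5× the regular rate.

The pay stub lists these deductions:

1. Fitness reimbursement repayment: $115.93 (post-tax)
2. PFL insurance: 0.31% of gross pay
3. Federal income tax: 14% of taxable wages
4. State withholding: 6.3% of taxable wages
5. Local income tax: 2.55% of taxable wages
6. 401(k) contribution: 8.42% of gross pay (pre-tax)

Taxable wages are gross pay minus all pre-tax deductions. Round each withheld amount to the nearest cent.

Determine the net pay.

$1893.20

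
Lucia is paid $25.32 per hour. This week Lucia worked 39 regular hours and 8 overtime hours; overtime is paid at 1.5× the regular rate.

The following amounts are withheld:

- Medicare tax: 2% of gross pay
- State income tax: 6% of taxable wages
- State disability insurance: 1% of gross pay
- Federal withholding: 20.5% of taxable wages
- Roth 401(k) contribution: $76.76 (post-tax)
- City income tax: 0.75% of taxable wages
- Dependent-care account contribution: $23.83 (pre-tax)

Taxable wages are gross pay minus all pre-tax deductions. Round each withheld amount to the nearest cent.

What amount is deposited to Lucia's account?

$806.59

Regular pay: 39 × $25.32 = $987.48
Overtime pay: 8 × $25.32 × 1.5 = $303.84
Gross pay = $987.48 + $303.84 = $1291.32
Dependent-care account contribution: $23.83
Taxable wages = $1291.32 − $23.83 = $1267.49
City income tax: $1267.49 × 0.0075 = $9.51
Federal withholding: $1267.49 × 0.205 = $259.84
State income tax: $1267.49 × 0.06 = $76.05
Medicare tax: $1291.32 × 0.02 = $25.83
State disability insurance: $1291.32 × 0.01 = $12.91
Roth 401(k) contribution: $76.76
Total deductions = $23.83 + $9.51 + $259.84 + $76.05 + $25.83 + $12.91 + $76.76 = $484.73
Net pay = $1291.32 − $484.73 = $806.59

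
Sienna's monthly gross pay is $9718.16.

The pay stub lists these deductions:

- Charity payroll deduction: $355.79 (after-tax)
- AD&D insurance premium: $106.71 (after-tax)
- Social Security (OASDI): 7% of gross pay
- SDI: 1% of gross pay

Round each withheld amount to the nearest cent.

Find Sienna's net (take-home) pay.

Social Security (OASDI): $9718.16 × 0.07 = $680.27
SDI: $9718.16 × 0.01 = $97.18
AD&D insurance premium: $106.71
Charity payroll deduction: $355.79
Total deductions = $680.27 + $97.18 + $106.71 + $355.79 = $1239.95
Net pay = $9718.16 − $1239.95 = $8478.21

$8478.21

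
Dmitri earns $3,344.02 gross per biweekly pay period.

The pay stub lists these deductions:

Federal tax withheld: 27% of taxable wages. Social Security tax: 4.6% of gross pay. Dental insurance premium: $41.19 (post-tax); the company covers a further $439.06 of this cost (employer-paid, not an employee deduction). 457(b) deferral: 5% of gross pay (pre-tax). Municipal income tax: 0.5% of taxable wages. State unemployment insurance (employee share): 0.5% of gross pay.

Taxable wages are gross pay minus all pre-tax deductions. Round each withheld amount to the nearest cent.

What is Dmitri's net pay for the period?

$2,091.47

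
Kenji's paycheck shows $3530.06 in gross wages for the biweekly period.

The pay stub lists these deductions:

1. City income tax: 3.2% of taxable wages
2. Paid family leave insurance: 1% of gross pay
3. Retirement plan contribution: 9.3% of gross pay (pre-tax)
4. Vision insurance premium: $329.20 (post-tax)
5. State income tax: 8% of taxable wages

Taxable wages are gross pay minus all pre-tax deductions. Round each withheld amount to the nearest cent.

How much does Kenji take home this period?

Retirement plan contribution: $3530.06 × 0.093 = $328.30
Taxable wages = $3530.06 − $328.30 = $3201.76
City income tax: $3201.76 × 0.032 = $102.46
State income tax: $3201.76 × 0.08 = $256.14
Paid family leave insurance: $3530.06 × 0.01 = $35.30
Vision insurance premium: $329.20
Total deductions = $328.30 + $102.46 + $256.14 + $35.30 + $329.20 = $1051.40
Net pay = $3530.06 − $1051.40 = $2478.66

$2478.66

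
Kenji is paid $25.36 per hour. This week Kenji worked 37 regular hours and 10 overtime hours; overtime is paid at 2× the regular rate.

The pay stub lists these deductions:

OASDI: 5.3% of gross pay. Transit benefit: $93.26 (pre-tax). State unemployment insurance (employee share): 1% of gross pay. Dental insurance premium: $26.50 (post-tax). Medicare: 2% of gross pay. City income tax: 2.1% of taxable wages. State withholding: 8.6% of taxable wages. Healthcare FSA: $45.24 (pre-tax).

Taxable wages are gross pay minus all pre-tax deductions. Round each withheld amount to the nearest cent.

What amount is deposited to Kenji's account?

Regular pay: 37 × $25.36 = $938.32
Overtime pay: 10 × $25.36 × 2 = $507.20
Gross pay = $938.32 + $507.20 = $1445.52
Healthcare FSA: $45.24
Transit benefit: $93.26
Pre-tax total = $45.24 + $93.26 = $138.50
Taxable wages = $1445.52 − $138.50 = $1307.02
State withholding: $1307.02 × 0.086 = $112.40
City income tax: $1307.02 × 0.021 = $27.45
Medicare: $1445.52 × 0.02 = $28.91
OASDI: $1445.52 × 0.053 = $76.61
State unemployment insurance (employee share): $1445.52 × 0.01 = $14.46
Dental insurance premium: $26.50
Total deductions = $45.24 + $93.26 + $112.40 + $27.45 + $28.91 + $76.61 + $14.46 + $26.50 = $424.83
Net pay = $1445.52 − $424.83 = $1020.69

$1020.69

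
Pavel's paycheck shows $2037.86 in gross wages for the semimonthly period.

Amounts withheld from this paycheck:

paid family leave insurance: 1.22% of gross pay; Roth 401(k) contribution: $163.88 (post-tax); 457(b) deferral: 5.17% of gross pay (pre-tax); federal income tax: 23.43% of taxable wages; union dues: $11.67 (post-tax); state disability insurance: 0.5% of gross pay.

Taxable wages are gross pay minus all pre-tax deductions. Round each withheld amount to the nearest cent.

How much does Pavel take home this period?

457(b) deferral: $2037.86 × 0.0517 = $105.36
Taxable wages = $2037.86 − $105.36 = $1932.50
Federal income tax: $1932.50 × 0.2343 = $452.78
Paid family leave insurance: $2037.86 × 0.0122 = $24.86
State disability insurance: $2037.86 × 0.005 = $10.19
Union dues: $11.67
Roth 401(k) contribution: $163.88
Total deductions = $105.36 + $452.78 + $24.86 + $10.19 + $11.67 + $163.88 = $768.74
Net pay = $2037.86 − $768.74 = $1269.12

$1269.12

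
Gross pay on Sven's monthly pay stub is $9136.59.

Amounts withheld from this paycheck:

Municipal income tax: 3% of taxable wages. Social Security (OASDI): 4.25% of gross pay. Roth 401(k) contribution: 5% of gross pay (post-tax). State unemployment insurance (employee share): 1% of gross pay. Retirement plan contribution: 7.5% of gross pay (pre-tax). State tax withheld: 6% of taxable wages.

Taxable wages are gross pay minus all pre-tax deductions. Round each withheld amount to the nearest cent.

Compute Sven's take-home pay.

$6754.22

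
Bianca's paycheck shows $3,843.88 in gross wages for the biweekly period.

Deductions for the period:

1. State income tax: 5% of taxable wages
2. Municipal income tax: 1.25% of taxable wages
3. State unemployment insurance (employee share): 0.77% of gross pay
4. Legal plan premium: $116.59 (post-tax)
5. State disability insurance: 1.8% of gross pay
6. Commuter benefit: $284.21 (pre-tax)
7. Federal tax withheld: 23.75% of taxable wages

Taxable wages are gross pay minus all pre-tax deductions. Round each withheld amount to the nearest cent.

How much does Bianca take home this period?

$2,276.39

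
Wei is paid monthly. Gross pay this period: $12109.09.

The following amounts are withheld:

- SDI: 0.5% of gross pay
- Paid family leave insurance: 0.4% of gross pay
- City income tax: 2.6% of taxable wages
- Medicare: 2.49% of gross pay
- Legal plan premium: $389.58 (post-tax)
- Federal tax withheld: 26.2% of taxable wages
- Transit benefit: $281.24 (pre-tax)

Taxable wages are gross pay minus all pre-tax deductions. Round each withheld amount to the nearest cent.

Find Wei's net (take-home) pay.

$7621.34

Transit benefit: $281.24
Taxable wages = $12109.09 − $281.24 = $11827.85
City income tax: $11827.85 × 0.026 = $307.52
Federal tax withheld: $11827.85 × 0.262 = $3098.90
SDI: $12109.09 × 0.005 = $60.55
Paid family leave insurance: $12109.09 × 0.004 = $48.44
Medicare: $12109.09 × 0.0249 = $301.52
Legal plan premium: $389.58
Total deductions = $281.24 + $307.52 + $3098.90 + $60.55 + $48.44 + $301.52 + $389.58 = $4487.75
Net pay = $12109.09 − $4487.75 = $7621.34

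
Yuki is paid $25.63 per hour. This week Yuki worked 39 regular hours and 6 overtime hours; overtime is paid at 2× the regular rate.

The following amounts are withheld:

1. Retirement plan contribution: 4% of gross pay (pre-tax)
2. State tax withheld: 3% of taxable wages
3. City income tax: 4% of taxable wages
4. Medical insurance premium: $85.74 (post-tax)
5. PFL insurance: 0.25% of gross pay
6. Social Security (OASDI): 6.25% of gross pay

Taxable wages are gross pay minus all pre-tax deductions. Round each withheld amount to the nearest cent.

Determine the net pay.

Regular pay: 39 × $25.63 = $999.57
Overtime pay: 6 × $25.63 × 2 = $307.56
Gross pay = $999.57 + $307.56 = $1307.13
Retirement plan contribution: $1307.13 × 0.04 = $52.29
Taxable wages = $1307.13 − $52.29 = $1254.84
State tax withheld: $1254.84 × 0.03 = $37.65
City income tax: $1254.84 × 0.04 = $50.19
PFL insurance: $1307.13 × 0.0025 = $3.27
Social Security (OASDI): $1307.13 × 0.0625 = $81.70
Medical insurance premium: $85.74
Total deductions = $52.29 + $37.65 + $50.19 + $3.27 + $81.70 + $85.74 = $310.84
Net pay = $1307.13 − $310.84 = $996.29

$996.29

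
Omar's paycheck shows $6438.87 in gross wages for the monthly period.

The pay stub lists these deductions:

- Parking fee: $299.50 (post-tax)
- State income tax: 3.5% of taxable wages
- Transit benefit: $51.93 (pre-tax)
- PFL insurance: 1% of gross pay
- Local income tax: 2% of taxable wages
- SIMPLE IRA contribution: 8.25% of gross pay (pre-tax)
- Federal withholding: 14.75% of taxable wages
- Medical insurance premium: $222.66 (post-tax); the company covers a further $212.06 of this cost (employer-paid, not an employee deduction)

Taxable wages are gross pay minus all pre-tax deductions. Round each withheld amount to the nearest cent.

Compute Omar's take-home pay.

$4083.40

SIMPLE IRA contribution: $6438.87 × 0.0825 = $531.21
Transit benefit: $51.93
Pre-tax total = $531.21 + $51.93 = $583.14
Taxable wages = $6438.87 − $583.14 = $5855.73
Federal withholding: $5855.73 × 0.1475 = $863.72
State income tax: $5855.73 × 0.035 = $204.95
Local income tax: $5855.73 × 0.02 = $117.11
PFL insurance: $6438.87 × 0.01 = $64.39
Medical insurance premium: $222.66
Parking fee: $299.50
(Employer's $212.06 toward medical insurance premium is not withheld from the employee.)
Total deductions = $531.21 + $51.93 + $863.72 + $204.95 + $117.11 + $64.39 + $222.66 + $299.50 = $2355.47
Net pay = $6438.87 − $2355.47 = $4083.40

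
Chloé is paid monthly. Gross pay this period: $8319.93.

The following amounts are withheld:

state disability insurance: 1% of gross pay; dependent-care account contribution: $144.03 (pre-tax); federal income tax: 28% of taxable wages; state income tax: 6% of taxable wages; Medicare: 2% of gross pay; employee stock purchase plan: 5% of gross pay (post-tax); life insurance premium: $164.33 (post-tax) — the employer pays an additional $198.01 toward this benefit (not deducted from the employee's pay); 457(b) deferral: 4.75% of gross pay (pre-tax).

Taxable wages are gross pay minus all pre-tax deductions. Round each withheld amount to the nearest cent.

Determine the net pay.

$4305.33

Dependent-care account contribution: $144.03
457(b) deferral: $8319.93 × 0.0475 = $395.20
Pre-tax total = $144.03 + $395.20 = $539.23
Taxable wages = $8319.93 − $539.23 = $7780.70
Federal income tax: $7780.70 × 0.28 = $2178.60
State income tax: $7780.70 × 0.06 = $466.84
State disability insurance: $8319.93 × 0.01 = $83.20
Medicare: $8319.93 × 0.02 = $166.40
Employee stock purchase plan: $8319.93 × 0.05 = $416.00
Life insurance premium: $164.33
(Employer's $198.01 toward life insurance premium is not withheld from the employee.)
Total deductions = $144.03 + $395.20 + $2178.60 + $466.84 + $83.20 + $166.40 + $416.00 + $164.33 = $4014.60
Net pay = $8319.93 − $4014.60 = $4305.33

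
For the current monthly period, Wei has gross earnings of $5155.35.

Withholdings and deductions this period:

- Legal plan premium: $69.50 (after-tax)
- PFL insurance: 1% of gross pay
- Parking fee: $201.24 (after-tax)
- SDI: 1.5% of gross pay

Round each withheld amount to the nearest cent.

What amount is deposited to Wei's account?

$4755.73

PFL insurance: $5155.35 × 0.01 = $51.55
SDI: $5155.35 × 0.015 = $77.33
Legal plan premium: $69.50
Parking fee: $201.24
Total deductions = $51.55 + $77.33 + $69.50 + $201.24 = $399.62
Net pay = $5155.35 − $399.62 = $4755.73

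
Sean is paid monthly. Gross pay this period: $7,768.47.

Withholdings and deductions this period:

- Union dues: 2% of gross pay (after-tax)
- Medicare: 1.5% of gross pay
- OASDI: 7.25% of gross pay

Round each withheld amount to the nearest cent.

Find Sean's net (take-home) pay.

$6,933.36

OASDI: $7,768.47 × 0.0725 = $563.21
Medicare: $7,768.47 × 0.015 = $116.53
Union dues: $7,768.47 × 0.02 = $155.37
Total deductions = $563.21 + $116.53 + $155.37 = $835.11
Net pay = $7,768.47 − $835.11 = $6,933.36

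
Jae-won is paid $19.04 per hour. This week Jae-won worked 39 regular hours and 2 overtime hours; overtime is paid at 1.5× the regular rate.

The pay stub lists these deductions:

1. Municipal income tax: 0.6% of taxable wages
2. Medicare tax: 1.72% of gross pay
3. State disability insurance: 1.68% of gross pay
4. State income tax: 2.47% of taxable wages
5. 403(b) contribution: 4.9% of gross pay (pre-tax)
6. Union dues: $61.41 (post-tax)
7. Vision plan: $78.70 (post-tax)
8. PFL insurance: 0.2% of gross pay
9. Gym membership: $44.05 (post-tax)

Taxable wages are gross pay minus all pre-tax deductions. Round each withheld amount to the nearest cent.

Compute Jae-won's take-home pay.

$524.22

Regular pay: 39 × $19.04 = $742.56
Overtime pay: 2 × $19.04 × 1.5 = $57.12
Gross pay = $742.56 + $57.12 = $799.68
403(b) contribution: $799.68 × 0.049 = $39.18
Taxable wages = $799.68 − $39.18 = $760.50
Municipal income tax: $760.50 × 0.006 = $4.56
State income tax: $760.50 × 0.0247 = $18.78
State disability insurance: $799.68 × 0.0168 = $13.43
PFL insurance: $799.68 × 0.002 = $1.60
Medicare tax: $799.68 × 0.0172 = $13.75
Union dues: $61.41
Gym membership: $44.05
Vision plan: $78.70
Total deductions = $39.18 + $4.56 + $18.78 + $13.43 + $1.60 + $13.75 + $61.41 + $44.05 + $78.70 = $275.46
Net pay = $799.68 − $275.46 = $524.22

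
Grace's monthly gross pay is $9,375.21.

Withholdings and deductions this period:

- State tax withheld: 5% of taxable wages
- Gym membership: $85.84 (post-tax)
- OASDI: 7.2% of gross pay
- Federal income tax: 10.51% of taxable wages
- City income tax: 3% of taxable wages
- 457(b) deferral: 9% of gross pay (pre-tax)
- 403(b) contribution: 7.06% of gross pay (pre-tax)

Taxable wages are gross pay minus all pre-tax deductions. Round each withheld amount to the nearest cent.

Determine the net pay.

$5,652.03

403(b) contribution: $9,375.21 × 0.0706 = $661.89
457(b) deferral: $9,375.21 × 0.09 = $843.77
Pre-tax total = $661.89 + $843.77 = $1,505.66
Taxable wages = $9,375.21 − $1,505.66 = $7,869.55
Federal income tax: $7,869.55 × 0.1051 = $827.09
City income tax: $7,869.55 × 0.03 = $236.09
State tax withheld: $7,869.55 × 0.05 = $393.48
OASDI: $9,375.21 × 0.072 = $675.02
Gym membership: $85.84
Total deductions = $661.89 + $843.77 + $827.09 + $236.09 + $393.48 + $675.02 + $85.84 = $3,723.18
Net pay = $9,375.21 − $3,723.18 = $5,652.03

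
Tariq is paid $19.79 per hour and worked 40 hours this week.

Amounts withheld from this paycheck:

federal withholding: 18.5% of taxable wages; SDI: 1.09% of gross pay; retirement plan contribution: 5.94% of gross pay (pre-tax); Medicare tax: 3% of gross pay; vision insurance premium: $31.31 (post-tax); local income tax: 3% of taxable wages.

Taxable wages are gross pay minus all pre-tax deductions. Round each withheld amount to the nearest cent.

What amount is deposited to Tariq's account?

$520.80

Gross pay: 40 × $19.79 = $791.60
Retirement plan contribution: $791.60 × 0.0594 = $47.02
Taxable wages = $791.60 − $47.02 = $744.58
Local income tax: $744.58 × 0.03 = $22.34
Federal withholding: $744.58 × 0.185 = $137.75
SDI: $791.60 × 0.0109 = $8.63
Medicare tax: $791.60 × 0.03 = $23.75
Vision insurance premium: $31.31
Total deductions = $47.02 + $22.34 + $137.75 + $8.63 + $23.75 + $31.31 = $270.80
Net pay = $791.60 − $270.80 = $520.80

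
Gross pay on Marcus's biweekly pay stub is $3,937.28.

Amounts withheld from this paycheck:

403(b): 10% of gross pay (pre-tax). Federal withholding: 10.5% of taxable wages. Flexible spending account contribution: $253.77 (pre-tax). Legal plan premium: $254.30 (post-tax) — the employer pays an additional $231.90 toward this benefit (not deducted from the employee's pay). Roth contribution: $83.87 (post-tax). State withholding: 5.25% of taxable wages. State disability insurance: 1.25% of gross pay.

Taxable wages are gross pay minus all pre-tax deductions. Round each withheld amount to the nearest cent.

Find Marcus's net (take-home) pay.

Flexible spending account contribution: $253.77
403(b): $3,937.28 × 0.1 = $393.73
Pre-tax total = $253.77 + $393.73 = $647.50
Taxable wages = $3,937.28 − $647.50 = $3,289.78
State withholding: $3,289.78 × 0.0525 = $172.71
Federal withholding: $3,289.78 × 0.105 = $345.43
State disability insurance: $3,937.28 × 0.0125 = $49.22
Roth contribution: $83.87
Legal plan premium: $254.30
(Employer's $231.90 toward legal plan premium is not withheld from the employee.)
Total deductions = $253.77 + $393.73 + $172.71 + $345.43 + $49.22 + $83.87 + $254.30 = $1,553.03
Net pay = $3,937.28 − $1,553.03 = $2,384.25

$2,384.25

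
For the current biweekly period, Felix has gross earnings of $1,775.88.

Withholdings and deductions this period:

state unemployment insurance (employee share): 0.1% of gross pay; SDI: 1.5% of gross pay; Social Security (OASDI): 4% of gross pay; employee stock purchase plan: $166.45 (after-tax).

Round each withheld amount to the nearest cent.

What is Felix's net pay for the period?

$1,509.97

State unemployment insurance (employee share): $1,775.88 × 0.001 = $1.78
SDI: $1,775.88 × 0.015 = $26.64
Social Security (OASDI): $1,775.88 × 0.04 = $71.04
Employee stock purchase plan: $166.45
Total deductions = $1.78 + $26.64 + $71.04 + $166.45 = $265.91
Net pay = $1,775.88 − $265.91 = $1,509.97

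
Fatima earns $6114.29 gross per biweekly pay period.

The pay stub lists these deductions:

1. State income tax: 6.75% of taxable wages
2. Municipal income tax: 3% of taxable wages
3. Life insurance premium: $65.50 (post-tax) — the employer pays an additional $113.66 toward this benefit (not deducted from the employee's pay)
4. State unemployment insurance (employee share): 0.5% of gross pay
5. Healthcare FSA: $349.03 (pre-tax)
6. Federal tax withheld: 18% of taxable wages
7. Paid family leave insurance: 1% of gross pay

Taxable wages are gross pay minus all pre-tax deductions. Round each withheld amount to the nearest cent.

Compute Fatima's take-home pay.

Healthcare FSA: $349.03
Taxable wages = $6114.29 − $349.03 = $5765.26
State income tax: $5765.26 × 0.0675 = $389.16
Federal tax withheld: $5765.26 × 0.18 = $1037.75
Municipal income tax: $5765.26 × 0.03 = $172.96
State unemployment insurance (employee share): $6114.29 × 0.005 = $30.57
Paid family leave insurance: $6114.29 × 0.01 = $61.14
Life insurance premium: $65.50
(Employer's $113.66 toward life insurance premium is not withheld from the employee.)
Total deductions = $349.03 + $389.16 + $1037.75 + $172.96 + $30.57 + $61.14 + $65.50 = $2106.11
Net pay = $6114.29 − $2106.11 = $4008.18

$4008.18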